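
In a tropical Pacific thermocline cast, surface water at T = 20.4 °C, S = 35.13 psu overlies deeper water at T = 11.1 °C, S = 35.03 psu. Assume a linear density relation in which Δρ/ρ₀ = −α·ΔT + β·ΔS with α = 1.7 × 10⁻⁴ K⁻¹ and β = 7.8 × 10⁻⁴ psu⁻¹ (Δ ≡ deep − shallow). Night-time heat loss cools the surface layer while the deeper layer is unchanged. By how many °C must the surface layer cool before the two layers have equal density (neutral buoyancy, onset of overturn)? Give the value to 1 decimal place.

Neutral buoyancy requires Δρ = 0, i.e. −α(T_deep − T_surf′) + β(S_deep − S_surf) = 0.
T_surf′ = T_deep − (β/α)·ΔS = 11.1 − (7.8 × 10⁻⁴/1.7 × 10⁻⁴)·(-0.10) = 11.559 °C.
Cooling required: 20.4 − (11.559) = 8.841 °C.

8.8 °C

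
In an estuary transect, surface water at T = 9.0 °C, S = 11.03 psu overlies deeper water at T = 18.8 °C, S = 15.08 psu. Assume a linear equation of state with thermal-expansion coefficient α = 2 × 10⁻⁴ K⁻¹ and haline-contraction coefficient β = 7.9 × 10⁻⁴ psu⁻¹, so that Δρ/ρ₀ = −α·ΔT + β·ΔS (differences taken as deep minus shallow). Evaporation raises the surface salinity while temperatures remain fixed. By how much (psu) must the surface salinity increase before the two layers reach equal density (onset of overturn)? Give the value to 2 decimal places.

1.57 psu

Neutral buoyancy requires −α(T_deep − T_surf) + β(S_deep − S_surf′) = 0.
S_surf′ = S_deep − (α/β)·ΔT = 15.08 − (2 × 10⁻⁴/7.9 × 10⁻⁴)·(+9.8) = 12.5990 psu.
Increase required: 12.5990 − 11.03 = 1.5690 psu.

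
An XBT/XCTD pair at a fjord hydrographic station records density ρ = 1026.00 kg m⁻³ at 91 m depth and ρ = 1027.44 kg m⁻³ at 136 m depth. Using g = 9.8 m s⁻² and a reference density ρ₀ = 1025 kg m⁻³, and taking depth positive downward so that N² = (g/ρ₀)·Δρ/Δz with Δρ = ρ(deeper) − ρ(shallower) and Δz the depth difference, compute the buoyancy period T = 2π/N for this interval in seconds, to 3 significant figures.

Δρ = 1027.44 − 1026.00 = 1.44 kg m⁻³ over Δz = 136 − 91 = 45 m.
N² = (9.8/1025) × (1.44/45) = 3.0595 × 10⁻⁴ s⁻².
N = √(3.0595 × 10⁻⁴) = 0.017491 rad s⁻¹, so T = 2π/N = 359.22 s ≈ 359 s.

359 s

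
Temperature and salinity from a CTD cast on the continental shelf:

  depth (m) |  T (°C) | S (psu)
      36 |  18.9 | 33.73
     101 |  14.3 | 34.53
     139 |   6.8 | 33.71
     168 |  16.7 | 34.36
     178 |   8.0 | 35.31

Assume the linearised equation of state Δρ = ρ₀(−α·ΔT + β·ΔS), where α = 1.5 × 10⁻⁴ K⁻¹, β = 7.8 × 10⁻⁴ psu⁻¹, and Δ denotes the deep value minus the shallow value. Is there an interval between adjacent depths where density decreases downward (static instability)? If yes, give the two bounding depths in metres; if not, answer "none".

Evaluate Δρ/ρ₀ = −αΔT + βΔS across each adjacent pair:
  36–101 m: −αΔT+βΔS = −(1.5 × 10⁻⁴)(-4.6)+(7.8 × 10⁻⁴)(+0.80) = 1.3 × 10⁻³ → stable
  101–139 m: −αΔT+βΔS = −(1.5 × 10⁻⁴)(-7.5)+(7.8 × 10⁻⁴)(-0.82) = 4.9 × 10⁻⁴ → stable
  139–168 m: −αΔT+βΔS = −(1.5 × 10⁻⁴)(+9.9)+(7.8 × 10⁻⁴)(+0.65) = -9.8 × 10⁻⁴ → UNSTABLE
  168–178 m: −αΔT+βΔS = −(1.5 × 10⁻⁴)(-8.7)+(7.8 × 10⁻⁴)(+0.95) = 2.0 × 10⁻³ → stable
The 139–168 m interval has Δρ < 0: lighter water underlies denser water.

139–168 m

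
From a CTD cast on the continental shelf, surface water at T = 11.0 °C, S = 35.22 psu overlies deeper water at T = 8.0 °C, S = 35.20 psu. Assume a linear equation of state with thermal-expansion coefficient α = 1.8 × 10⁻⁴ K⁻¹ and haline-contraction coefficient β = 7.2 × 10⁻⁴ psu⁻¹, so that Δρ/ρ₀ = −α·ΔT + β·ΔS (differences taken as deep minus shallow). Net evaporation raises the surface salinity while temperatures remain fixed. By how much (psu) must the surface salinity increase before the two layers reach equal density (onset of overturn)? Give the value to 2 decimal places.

Neutral buoyancy requires −α(T_deep − T_surf) + β(S_deep − S_surf′) = 0.
S_surf′ = S_deep − (α/β)·ΔT = 35.20 − (1.8 × 10⁻⁴/7.2 × 10⁻⁴)·(-3.0) = 35.9500 psu.
Increase required: 35.9500 − 35.22 = 0.7300 psu.

0.73 psu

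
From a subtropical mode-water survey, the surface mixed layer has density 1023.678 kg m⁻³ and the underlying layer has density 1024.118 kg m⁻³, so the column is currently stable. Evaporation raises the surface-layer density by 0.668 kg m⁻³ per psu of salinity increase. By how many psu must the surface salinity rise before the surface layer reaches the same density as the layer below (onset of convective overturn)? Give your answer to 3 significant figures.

0.659 psu

Density deficit of the surface layer: 1024.118 − 1023.678 = 0.44 kg m⁻³.
Required change = 0.44 / 0.668 = 0.659 psu.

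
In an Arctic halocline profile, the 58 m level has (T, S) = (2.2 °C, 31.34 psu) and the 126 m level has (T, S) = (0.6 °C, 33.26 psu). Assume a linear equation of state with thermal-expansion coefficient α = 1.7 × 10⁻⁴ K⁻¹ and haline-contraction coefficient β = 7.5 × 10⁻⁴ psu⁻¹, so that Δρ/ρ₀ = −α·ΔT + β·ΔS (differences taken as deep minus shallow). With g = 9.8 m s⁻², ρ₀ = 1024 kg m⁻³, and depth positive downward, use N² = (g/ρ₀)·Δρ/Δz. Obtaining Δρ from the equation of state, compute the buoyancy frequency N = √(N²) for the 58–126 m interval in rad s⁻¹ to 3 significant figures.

ΔT = -1.6 K, ΔS = +1.92 psu (deep − shallow).
Δρ/ρ₀ = −αΔT + βΔS = 2.72 × 10⁻⁴ + 1.44 × 10⁻³ = 1.712 × 10⁻³, so Δρ ≈ 1.753 kg m⁻³.
N² = (g/ρ₀)·Δρ/Δz = g·(Δρ/ρ₀)/Δz = 9.8 × 1.712 × 10⁻³ / 68 = 2.4673 × 10⁻⁴ s⁻².
N = √(2.4673 × 10⁻⁴) = 0.015708 rad s⁻¹ ≈ 0.0157 rad s⁻¹.

0.0157 rad s⁻¹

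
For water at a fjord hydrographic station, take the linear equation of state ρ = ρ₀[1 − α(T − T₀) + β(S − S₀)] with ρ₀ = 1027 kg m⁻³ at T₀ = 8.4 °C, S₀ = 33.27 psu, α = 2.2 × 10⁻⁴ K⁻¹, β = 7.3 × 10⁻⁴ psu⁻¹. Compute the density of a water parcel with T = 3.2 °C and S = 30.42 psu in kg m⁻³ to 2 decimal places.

T − T₀ = -5.2 K, S − S₀ = -2.85 psu.
Bracket = 1 − α·(-5.2) + β·(-2.85) = 1 + (-9.365 × 10⁻⁴) = 0.9990635.
ρ = 1027 × 0.9990635 = 1026.04 kg m⁻³.

1026.04 kg m⁻³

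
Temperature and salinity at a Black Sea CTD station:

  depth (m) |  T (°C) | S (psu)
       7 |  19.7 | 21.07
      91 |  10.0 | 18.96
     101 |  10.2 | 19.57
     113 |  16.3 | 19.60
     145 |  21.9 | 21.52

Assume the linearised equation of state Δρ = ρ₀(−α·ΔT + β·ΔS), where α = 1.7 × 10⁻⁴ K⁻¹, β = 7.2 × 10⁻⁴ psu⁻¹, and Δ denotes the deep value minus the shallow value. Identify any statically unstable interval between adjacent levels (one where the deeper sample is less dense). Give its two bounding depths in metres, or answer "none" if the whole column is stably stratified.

101–113 m

Evaluate Δρ/ρ₀ = −αΔT + βΔS across each adjacent pair:
  7–91 m: −αΔT+βΔS = −(1.7 × 10⁻⁴)(-9.7)+(7.2 × 10⁻⁴)(-2.11) = 1.3 × 10⁻⁴ → stable
  91–101 m: −αΔT+βΔS = −(1.7 × 10⁻⁴)(+0.2)+(7.2 × 10⁻⁴)(+0.61) = 4.1 × 10⁻⁴ → stable
  101–113 m: −αΔT+βΔS = −(1.7 × 10⁻⁴)(+6.1)+(7.2 × 10⁻⁴)(+0.03) = -1.0 × 10⁻³ → UNSTABLE
  113–145 m: −αΔT+βΔS = −(1.7 × 10⁻⁴)(+5.6)+(7.2 × 10⁻⁴)(+1.92) = 4.3 × 10⁻⁴ → stable
The 101–113 m interval has Δρ < 0: lighter water underlies denser water.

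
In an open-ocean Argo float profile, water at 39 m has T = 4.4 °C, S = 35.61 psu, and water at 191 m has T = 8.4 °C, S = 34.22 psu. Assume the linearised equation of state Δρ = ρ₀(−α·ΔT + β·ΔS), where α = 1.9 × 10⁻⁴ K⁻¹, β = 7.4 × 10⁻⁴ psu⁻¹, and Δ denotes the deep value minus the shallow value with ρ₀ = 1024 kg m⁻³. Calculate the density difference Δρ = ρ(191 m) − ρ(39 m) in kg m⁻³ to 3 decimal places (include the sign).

ΔT = +4.0 K, ΔS = -1.39 psu (deep − shallow).
Δρ/ρ₀ = −(1.9 × 10⁻⁴)(+4.0) + (7.4 × 10⁻⁴)(-1.39) = -1.7886 × 10⁻³.
Δρ = 1024 × (-1.7886 × 10⁻³) = -1.832 kg m⁻³.
Negative Δρ: lighter below, statically unstable.

-1.832 kg m⁻³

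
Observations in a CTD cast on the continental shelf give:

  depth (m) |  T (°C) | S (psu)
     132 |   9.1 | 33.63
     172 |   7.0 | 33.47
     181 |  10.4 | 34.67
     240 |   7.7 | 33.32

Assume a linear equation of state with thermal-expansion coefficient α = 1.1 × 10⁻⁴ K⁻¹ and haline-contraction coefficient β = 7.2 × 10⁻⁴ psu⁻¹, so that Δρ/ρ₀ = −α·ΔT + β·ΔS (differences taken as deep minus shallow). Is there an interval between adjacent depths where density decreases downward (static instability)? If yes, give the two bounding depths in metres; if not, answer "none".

Evaluate Δρ/ρ₀ = −αΔT + βΔS across each adjacent pair:
  132–172 m: −αΔT+βΔS = −(1.1 × 10⁻⁴)(-2.1)+(7.2 × 10⁻⁴)(-0.16) = 1.2 × 10⁻⁴ → stable
  172–181 m: −αΔT+βΔS = −(1.1 × 10⁻⁴)(+3.4)+(7.2 × 10⁻⁴)(+1.20) = 4.9 × 10⁻⁴ → stable
  181–240 m: −αΔT+βΔS = −(1.1 × 10⁻⁴)(-2.7)+(7.2 × 10⁻⁴)(-1.35) = -6.8 × 10⁻⁴ → UNSTABLE
The 181–240 m interval has Δρ < 0: lighter water underlies denser water.

181–240 m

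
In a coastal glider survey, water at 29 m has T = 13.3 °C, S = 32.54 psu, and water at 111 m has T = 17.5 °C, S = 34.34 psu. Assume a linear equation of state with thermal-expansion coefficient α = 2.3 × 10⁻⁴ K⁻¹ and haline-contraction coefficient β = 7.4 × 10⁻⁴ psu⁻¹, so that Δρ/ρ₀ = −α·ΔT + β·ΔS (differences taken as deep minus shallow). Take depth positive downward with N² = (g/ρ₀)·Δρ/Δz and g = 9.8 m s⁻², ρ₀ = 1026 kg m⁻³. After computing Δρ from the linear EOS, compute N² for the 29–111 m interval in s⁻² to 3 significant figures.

4.37 × 10⁻⁵ s⁻²

ΔT = +4.2 K, ΔS = +1.80 psu (deep − shallow).
Δρ/ρ₀ = −αΔT + βΔS = -9.66 × 10⁻⁴ + 1.332 × 10⁻³ = 3.66 × 10⁻⁴, so Δρ ≈ 0.3755 kg m⁻³.
N² = (g/ρ₀)·Δρ/Δz = g·(Δρ/ρ₀)/Δz = 9.8 × 3.66 × 10⁻⁴ / 82 = 4.3741 × 10⁻⁵ s⁻² ≈ 4.37 × 10⁻⁵ s⁻².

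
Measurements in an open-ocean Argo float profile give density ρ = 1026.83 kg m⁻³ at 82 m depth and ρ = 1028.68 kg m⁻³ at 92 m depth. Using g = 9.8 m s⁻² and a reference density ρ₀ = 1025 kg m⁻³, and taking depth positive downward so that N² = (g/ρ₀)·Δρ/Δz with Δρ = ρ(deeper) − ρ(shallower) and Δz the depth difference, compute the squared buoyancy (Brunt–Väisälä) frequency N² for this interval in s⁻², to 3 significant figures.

1.77 × 10⁻³ s⁻²

Δρ = 1028.68 − 1026.83 = 1.85 kg m⁻³ over Δz = 92 − 82 = 10 m.
N² = (9.8/1025) × (1.85/10) = 1.7688 × 10⁻³ s⁻² ≈ 1.77 × 10⁻³ s⁻².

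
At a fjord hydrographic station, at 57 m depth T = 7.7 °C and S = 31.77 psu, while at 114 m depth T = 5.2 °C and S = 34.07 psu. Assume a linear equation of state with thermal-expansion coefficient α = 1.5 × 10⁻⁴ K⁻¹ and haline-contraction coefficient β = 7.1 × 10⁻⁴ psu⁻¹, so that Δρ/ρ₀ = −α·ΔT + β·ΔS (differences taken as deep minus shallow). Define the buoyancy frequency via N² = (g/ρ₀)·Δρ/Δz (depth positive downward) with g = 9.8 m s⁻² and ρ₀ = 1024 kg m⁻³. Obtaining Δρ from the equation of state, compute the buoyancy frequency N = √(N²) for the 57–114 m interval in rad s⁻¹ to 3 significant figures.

0.0186 rad s⁻¹

ΔT = -2.5 K, ΔS = +2.30 psu (deep − shallow).
Δρ/ρ₀ = −αΔT + βΔS = 3.75 × 10⁻⁴ + 1.633 × 10⁻³ = 2.008 × 10⁻³, so Δρ ≈ 2.056 kg m⁻³.
N² = (g/ρ₀)·Δρ/Δz = g·(Δρ/ρ₀)/Δz = 9.8 × 2.008 × 10⁻³ / 57 = 3.4524 × 10⁻⁴ s⁻².
N = √(3.4524 × 10⁻⁴) = 0.018581 rad s⁻¹ ≈ 0.0186 rad s⁻¹.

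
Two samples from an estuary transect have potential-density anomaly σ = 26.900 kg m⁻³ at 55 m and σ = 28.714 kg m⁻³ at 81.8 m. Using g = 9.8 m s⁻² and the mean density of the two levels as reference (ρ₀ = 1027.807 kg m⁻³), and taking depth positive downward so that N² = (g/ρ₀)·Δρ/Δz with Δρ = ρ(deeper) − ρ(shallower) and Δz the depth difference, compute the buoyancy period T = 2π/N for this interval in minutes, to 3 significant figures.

4.12 min

Δρ = 1028.714 − 1026.900 = 1.814 kg m⁻³ over Δz = 81.8 − 55 = 26.8 m.
N² = (9.8/1027.807) × (1.814/26.8) = 6.4538 × 10⁻⁴ s⁻².
N = √(6.4538 × 10⁻⁴) = 0.025404 rad s⁻¹, so T = 2π/N = 247.33 s = 4.1222 min ≈ 4.12 min.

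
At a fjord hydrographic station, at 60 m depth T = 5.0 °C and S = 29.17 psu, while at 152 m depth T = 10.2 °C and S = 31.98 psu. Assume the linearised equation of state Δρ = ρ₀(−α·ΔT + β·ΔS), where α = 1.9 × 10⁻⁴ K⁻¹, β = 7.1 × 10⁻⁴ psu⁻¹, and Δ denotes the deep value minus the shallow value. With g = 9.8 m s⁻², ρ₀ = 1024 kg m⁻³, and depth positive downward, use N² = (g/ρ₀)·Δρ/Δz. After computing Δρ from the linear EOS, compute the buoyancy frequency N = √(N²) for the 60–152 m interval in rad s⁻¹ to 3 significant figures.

ΔT = +5.2 K, ΔS = +2.81 psu (deep − shallow).
Δρ/ρ₀ = −αΔT + βΔS = -9.88 × 10⁻⁴ + 1.9951 × 10⁻³ = 1.0071 × 10⁻³, so Δρ ≈ 1.031 kg m⁻³.
N² = (g/ρ₀)·Δρ/Δz = g·(Δρ/ρ₀)/Δz = 9.8 × 1.0071 × 10⁻³ / 92 = 1.0728 × 10⁻⁴ s⁻².
N = √(1.0728 × 10⁻⁴) = 0.010358 rad s⁻¹ ≈ 0.0104 rad s⁻¹.

0.0104 rad s⁻¹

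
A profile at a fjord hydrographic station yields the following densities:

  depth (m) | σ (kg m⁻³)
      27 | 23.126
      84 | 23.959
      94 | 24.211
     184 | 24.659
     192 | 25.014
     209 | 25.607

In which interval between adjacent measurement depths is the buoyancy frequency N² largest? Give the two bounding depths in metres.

Compute the density gradient over each adjacent pair:
  27–84 m: Δρ/Δz = 0.833/57 = 0.015 kg m⁻⁴
  84–94 m: Δρ/Δz = 0.252/10 = 0.025 kg m⁻⁴
  94–184 m: Δρ/Δz = 0.448/90 = 5.0 × 10⁻³ kg m⁻⁴
  184–192 m: Δρ/Δz = 0.355/8 = 0.044 kg m⁻⁴
  192–209 m: Δρ/Δz = 0.593/17 = 0.035 kg m⁻⁴
The largest gradient is in the 184–192 m interval — the pycnocline.

184–192 m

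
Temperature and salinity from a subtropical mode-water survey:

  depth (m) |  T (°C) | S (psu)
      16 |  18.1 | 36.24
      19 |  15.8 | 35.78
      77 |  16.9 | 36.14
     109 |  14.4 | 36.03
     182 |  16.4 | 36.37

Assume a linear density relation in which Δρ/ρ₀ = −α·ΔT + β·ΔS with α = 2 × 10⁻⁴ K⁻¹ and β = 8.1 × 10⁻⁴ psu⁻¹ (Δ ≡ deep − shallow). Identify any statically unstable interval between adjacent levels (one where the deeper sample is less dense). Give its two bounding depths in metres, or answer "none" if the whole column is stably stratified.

109–182 m

Evaluate Δρ/ρ₀ = −αΔT + βΔS across each adjacent pair:
  16–19 m: −αΔT+βΔS = −(2 × 10⁻⁴)(-2.3)+(8.1 × 10⁻⁴)(-0.46) = 8.7 × 10⁻⁵ → stable
  19–77 m: −αΔT+βΔS = −(2 × 10⁻⁴)(+1.1)+(8.1 × 10⁻⁴)(+0.36) = 7.2 × 10⁻⁵ → stable
  77–109 m: −αΔT+βΔS = −(2 × 10⁻⁴)(-2.5)+(8.1 × 10⁻⁴)(-0.11) = 4.1 × 10⁻⁴ → stable
  109–182 m: −αΔT+βΔS = −(2 × 10⁻⁴)(+2.0)+(8.1 × 10⁻⁴)(+0.34) = -1.2 × 10⁻⁴ → UNSTABLE
The 109–182 m interval has Δρ < 0: lighter water underlies denser water.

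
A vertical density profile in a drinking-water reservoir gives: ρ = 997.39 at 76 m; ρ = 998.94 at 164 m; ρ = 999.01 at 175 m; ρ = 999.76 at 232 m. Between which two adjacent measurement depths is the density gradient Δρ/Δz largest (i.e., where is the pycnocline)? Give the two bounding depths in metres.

76–164 m

Compute the density gradient over each adjacent pair:
  76–164 m: Δρ/Δz = 1.55/88 = 0.018 kg m⁻⁴
  164–175 m: Δρ/Δz = 0.07/11 = 6.4 × 10⁻³ kg m⁻⁴
  175–232 m: Δρ/Δz = 0.75/57 = 0.013 kg m⁻⁴
The largest gradient is in the 76–164 m interval — the pycnocline.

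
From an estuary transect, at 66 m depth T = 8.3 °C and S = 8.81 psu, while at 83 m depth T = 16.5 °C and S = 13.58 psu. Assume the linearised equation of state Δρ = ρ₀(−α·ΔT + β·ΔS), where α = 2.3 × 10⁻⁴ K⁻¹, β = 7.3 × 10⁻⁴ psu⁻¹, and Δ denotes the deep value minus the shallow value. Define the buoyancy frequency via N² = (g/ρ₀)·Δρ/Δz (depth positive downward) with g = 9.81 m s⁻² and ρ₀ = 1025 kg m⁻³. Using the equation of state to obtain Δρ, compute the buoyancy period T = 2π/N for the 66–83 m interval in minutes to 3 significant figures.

ΔT = +8.2 K, ΔS = +4.77 psu (deep − shallow).
Δρ/ρ₀ = −αΔT + βΔS = -1.886 × 10⁻³ + 3.4821 × 10⁻³ = 1.5961 × 10⁻³, so Δρ ≈ 1.636 kg m⁻³.
N² = (g/ρ₀)·Δρ/Δz = g·(Δρ/ρ₀)/Δz = 9.81 × 1.5961 × 10⁻³ / 17 = 9.2104 × 10⁻⁴ s⁻².
N = √(9.2104 × 10⁻⁴) = 0.030349 rad s⁻¹ → T = 2π/N = 207.03 s = 3.4505 min ≈ 3.45 min.

3.45 min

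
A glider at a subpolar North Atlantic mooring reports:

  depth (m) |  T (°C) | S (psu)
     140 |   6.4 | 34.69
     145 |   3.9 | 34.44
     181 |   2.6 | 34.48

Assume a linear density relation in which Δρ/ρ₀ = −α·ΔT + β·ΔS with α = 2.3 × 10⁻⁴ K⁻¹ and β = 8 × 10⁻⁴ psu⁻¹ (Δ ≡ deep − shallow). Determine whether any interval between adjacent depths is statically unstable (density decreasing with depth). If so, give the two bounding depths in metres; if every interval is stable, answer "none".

Evaluate Δρ/ρ₀ = −αΔT + βΔS across each adjacent pair:
  140–145 m: −αΔT+βΔS = −(2.3 × 10⁻⁴)(-2.5)+(8 × 10⁻⁴)(-0.25) = 3.8 × 10⁻⁴ → stable
  145–181 m: −αΔT+βΔS = −(2.3 × 10⁻⁴)(-1.3)+(8 × 10⁻⁴)(+0.04) = 3.3 × 10⁻⁴ → stable
Every interval has Δρ > 0: the column is stably stratified throughout.

none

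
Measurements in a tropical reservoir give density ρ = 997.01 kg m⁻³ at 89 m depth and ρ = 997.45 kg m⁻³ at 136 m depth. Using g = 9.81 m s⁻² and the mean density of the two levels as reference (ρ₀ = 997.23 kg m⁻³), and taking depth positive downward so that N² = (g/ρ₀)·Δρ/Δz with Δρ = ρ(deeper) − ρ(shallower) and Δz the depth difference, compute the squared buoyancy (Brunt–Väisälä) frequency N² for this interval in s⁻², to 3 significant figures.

9.21 × 10⁻⁵ s⁻²

Δρ = 997.45 − 997.01 = 0.44 kg m⁻³ over Δz = 136 − 89 = 47 m.
N² = (9.81/997.23) × (0.44/47) = 9.2093 × 10⁻⁵ s⁻² ≈ 9.21 × 10⁻⁵ s⁻².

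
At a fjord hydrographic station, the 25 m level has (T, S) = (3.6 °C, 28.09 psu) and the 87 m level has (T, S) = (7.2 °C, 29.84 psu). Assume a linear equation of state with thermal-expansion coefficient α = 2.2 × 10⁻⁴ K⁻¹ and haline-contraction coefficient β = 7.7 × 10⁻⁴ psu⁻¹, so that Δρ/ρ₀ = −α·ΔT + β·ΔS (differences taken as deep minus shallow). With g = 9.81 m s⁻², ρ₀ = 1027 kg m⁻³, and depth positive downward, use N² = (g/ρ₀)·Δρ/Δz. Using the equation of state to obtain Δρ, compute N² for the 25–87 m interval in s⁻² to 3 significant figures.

ΔT = +3.6 K, ΔS = +1.75 psu (deep − shallow).
Δρ/ρ₀ = −αΔT + βΔS = -7.92 × 10⁻⁴ + 1.3475 × 10⁻³ = 5.555 × 10⁻⁴, so Δρ ≈ 0.5705 kg m⁻³.
N² = (g/ρ₀)·Δρ/Δz = g·(Δρ/ρ₀)/Δz = 9.81 × 5.555 × 10⁻⁴ / 62 = 8.7894 × 10⁻⁵ s⁻² ≈ 8.79 × 10⁻⁵ s⁻².

8.79 × 10⁻⁵ s⁻²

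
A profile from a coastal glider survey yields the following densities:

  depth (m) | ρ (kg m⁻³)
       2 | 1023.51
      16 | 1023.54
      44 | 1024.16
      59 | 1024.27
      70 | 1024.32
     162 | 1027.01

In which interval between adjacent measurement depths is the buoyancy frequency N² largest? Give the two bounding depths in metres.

70–162 m

Compute the density gradient over each adjacent pair:
  2–16 m: Δρ/Δz = 0.03/14 = 2.1 × 10⁻³ kg m⁻⁴
  16–44 m: Δρ/Δz = 0.62/28 = 0.022 kg m⁻⁴
  44–59 m: Δρ/Δz = 0.11/15 = 7.3 × 10⁻³ kg m⁻⁴
  59–70 m: Δρ/Δz = 0.05/11 = 4.5 × 10⁻³ kg m⁻⁴
  70–162 m: Δρ/Δz = 2.69/92 = 0.029 kg m⁻⁴
The largest gradient is in the 70–162 m interval — the pycnocline.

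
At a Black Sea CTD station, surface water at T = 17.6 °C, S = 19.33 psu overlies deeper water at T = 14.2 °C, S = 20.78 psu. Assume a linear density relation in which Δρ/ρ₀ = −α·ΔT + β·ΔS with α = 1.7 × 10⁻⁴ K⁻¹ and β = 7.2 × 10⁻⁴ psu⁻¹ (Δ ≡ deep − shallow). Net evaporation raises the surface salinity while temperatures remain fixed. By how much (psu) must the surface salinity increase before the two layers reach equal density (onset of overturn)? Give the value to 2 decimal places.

Neutral buoyancy requires −α(T_deep − T_surf) + β(S_deep − S_surf′) = 0.
S_surf′ = S_deep − (α/β)·ΔT = 20.78 − (1.7 × 10⁻⁴/7.2 × 10⁻⁴)·(-3.4) = 21.5828 psu.
Increase required: 21.5828 − 19.33 = 2.2528 psu.

2.25 psu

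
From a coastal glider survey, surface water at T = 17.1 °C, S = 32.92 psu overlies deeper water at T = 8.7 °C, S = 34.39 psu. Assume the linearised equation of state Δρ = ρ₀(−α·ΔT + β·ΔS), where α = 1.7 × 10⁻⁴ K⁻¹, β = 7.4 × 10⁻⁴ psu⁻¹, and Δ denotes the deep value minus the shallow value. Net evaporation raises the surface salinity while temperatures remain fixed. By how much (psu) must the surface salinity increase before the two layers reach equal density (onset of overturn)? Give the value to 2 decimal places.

3.40 psu

Neutral buoyancy requires −α(T_deep − T_surf) + β(S_deep − S_surf′) = 0.
S_surf′ = S_deep − (α/β)·ΔT = 34.39 − (1.7 × 10⁻⁴/7.4 × 10⁻⁴)·(-8.4) = 36.3197 psu.
Increase required: 36.3197 − 32.92 = 3.3997 psu.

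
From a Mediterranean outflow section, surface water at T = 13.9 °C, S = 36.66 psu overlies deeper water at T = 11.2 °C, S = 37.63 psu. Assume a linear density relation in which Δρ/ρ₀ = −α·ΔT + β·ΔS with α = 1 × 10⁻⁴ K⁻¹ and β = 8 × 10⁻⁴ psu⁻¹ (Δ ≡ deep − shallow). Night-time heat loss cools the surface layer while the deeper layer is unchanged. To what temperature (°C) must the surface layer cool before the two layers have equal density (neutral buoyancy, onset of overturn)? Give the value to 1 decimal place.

3.4 °C

Neutral buoyancy requires Δρ = 0, i.e. −α(T_deep − T_surf′) + β(S_deep − S_surf) = 0.
T_surf′ = T_deep − (β/α)·ΔS = 11.2 − (8 × 10⁻⁴/1 × 10⁻⁴)·(+0.97) = 3.440 °C.
Cooling required: 13.9 − (3.440) = 10.460 °C.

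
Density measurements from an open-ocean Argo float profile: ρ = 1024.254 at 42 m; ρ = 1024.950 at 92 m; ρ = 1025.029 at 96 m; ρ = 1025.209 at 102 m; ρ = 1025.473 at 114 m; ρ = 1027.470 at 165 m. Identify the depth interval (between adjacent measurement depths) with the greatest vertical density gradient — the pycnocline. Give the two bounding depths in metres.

Compute the density gradient over each adjacent pair:
  42–92 m: Δρ/Δz = 0.696/50 = 0.014 kg m⁻⁴
  92–96 m: Δρ/Δz = 0.079/4 = 0.020 kg m⁻⁴
  96–102 m: Δρ/Δz = 0.180/6 = 0.030 kg m⁻⁴
  102–114 m: Δρ/Δz = 0.264/12 = 0.022 kg m⁻⁴
  114–165 m: Δρ/Δz = 1.997/51 = 0.039 kg m⁻⁴
The largest gradient is in the 114–165 m interval — the pycnocline.

114–165 m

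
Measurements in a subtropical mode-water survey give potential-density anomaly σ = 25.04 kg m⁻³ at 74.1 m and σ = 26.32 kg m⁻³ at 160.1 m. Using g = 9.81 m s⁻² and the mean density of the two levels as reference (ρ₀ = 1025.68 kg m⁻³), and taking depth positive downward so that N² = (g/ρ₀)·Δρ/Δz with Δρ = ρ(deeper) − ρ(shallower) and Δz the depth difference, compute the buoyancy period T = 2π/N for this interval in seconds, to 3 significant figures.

527 s

Δρ = 1026.32 − 1025.04 = 1.28 kg m⁻³ over Δz = 160.1 − 74.1 = 86 m.
N² = (9.81/1025.68) × (1.28/86) = 1.4235 × 10⁻⁴ s⁻².
N = √(1.4235 × 10⁻⁴) = 0.011931 rad s⁻¹, so T = 2π/N = 526.63 s ≈ 527 s.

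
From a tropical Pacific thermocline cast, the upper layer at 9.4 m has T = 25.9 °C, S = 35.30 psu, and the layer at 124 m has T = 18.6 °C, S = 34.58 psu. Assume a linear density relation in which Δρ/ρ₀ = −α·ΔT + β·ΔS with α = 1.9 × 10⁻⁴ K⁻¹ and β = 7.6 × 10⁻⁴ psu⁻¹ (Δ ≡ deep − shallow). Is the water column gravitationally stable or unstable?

stable

ΔT = 18.6 − 25.9 = -7.3 K and ΔS = 34.58 − 35.30 = -0.72 psu (deep − shallow).
−αΔT = 1.387 × 10⁻³; βΔS = -5.472 × 10⁻⁴; sum Δρ/ρ₀ = 8.398 × 10⁻⁴.
Δρ/ρ₀ > 0, so Δρ > 0: deeper water is denser → statically stable.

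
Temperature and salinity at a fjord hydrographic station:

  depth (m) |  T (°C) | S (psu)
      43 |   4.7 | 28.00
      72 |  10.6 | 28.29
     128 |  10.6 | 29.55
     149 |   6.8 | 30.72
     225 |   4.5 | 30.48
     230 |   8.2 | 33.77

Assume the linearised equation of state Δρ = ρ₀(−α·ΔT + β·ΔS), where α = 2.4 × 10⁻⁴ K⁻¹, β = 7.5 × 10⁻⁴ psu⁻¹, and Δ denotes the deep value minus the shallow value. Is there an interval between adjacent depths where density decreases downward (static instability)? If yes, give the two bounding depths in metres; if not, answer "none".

Evaluate Δρ/ρ₀ = −αΔT + βΔS across each adjacent pair:
  43–72 m: −αΔT+βΔS = −(2.4 × 10⁻⁴)(+5.9)+(7.5 × 10⁻⁴)(+0.29) = -1.2 × 10⁻³ → UNSTABLE
  72–128 m: −αΔT+βΔS = −(2.4 × 10⁻⁴)(+0.0)+(7.5 × 10⁻⁴)(+1.26) = 9.4 × 10⁻⁴ → stable
  128–149 m: −αΔT+βΔS = −(2.4 × 10⁻⁴)(-3.8)+(7.5 × 10⁻⁴)(+1.17) = 1.8 × 10⁻³ → stable
  149–225 m: −αΔT+βΔS = −(2.4 × 10⁻⁴)(-2.3)+(7.5 × 10⁻⁴)(-0.24) = 3.7 × 10⁻⁴ → stable
  225–230 m: −αΔT+βΔS = −(2.4 × 10⁻⁴)(+3.7)+(7.5 × 10⁻⁴)(+3.29) = 1.6 × 10⁻³ → stable
The 43–72 m interval has Δρ < 0: lighter water underlies denser water.

43–72 m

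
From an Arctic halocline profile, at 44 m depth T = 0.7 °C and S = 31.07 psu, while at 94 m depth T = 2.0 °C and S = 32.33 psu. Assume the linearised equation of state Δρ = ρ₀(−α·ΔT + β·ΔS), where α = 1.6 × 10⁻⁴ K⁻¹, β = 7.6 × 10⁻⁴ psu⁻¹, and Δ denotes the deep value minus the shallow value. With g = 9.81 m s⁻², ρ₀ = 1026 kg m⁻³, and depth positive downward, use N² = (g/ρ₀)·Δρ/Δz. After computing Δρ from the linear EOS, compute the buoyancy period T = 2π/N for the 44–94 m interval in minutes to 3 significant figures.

8.64 min

ΔT = +1.3 K, ΔS = +1.26 psu (deep − shallow).
Δρ/ρ₀ = −αΔT + βΔS = -2.08 × 10⁻⁴ + 9.576 × 10⁻⁴ = 7.496 × 10⁻⁴, so Δρ ≈ 0.7691 kg m⁻³.
N² = (g/ρ₀)·Δρ/Δz = g·(Δρ/ρ₀)/Δz = 9.81 × 7.496 × 10⁻⁴ / 50 = 1.4707 × 10⁻⁴ s⁻².
N = √(1.4707 × 10⁻⁴) = 0.012127 rad s⁻¹ → T = 2π/N = 518.12 s = 8.6353 min ≈ 8.64 min.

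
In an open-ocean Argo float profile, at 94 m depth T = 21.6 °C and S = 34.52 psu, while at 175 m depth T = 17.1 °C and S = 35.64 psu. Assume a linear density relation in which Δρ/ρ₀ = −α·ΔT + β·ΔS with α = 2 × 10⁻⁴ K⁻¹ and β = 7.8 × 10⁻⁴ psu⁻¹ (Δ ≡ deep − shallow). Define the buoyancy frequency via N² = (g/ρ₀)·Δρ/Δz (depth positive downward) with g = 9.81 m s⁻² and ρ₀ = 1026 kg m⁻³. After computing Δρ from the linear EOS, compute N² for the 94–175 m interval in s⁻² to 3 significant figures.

ΔT = -4.5 K, ΔS = +1.12 psu (deep − shallow).
Δρ/ρ₀ = −αΔT + βΔS = 9.00 × 10⁻⁴ + 8.736 × 10⁻⁴ = 1.7736 × 10⁻³, so Δρ ≈ 1.820 kg m⁻³.
N² = (g/ρ₀)·Δρ/Δz = g·(Δρ/ρ₀)/Δz = 9.81 × 1.7736 × 10⁻³ / 81 = 2.1480 × 10⁻⁴ s⁻² ≈ 2.15 × 10⁻⁴ s⁻².

2.15 × 10⁻⁴ s⁻²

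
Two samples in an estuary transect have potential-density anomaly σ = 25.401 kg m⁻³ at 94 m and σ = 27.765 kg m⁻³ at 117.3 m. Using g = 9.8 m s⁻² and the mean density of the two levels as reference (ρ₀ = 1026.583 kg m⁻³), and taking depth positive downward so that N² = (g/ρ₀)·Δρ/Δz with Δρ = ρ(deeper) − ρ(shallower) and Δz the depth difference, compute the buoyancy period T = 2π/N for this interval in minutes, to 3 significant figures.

3.36 min

Δρ = 1027.765 − 1025.401 = 2.364 kg m⁻³ over Δz = 117.3 − 94 = 23.3 m.
N² = (9.8/1026.583) × (2.364/23.3) = 9.6855 × 10⁻⁴ s⁻².
N = √(9.6855 × 10⁻⁴) = 0.031122 rad s⁻¹, so T = 2π/N = 201.89 s = 3.3648 min ≈ 3.36 min.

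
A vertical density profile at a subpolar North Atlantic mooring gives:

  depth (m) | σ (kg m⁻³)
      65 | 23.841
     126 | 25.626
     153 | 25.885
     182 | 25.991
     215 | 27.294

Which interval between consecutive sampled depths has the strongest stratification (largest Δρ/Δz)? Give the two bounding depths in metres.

182–215 m

Compute the density gradient over each adjacent pair:
  65–126 m: Δρ/Δz = 1.785/61 = 0.029 kg m⁻⁴
  126–153 m: Δρ/Δz = 0.259/27 = 9.6 × 10⁻³ kg m⁻⁴
  153–182 m: Δρ/Δz = 0.106/29 = 3.7 × 10⁻³ kg m⁻⁴
  182–215 m: Δρ/Δz = 1.303/33 = 0.039 kg m⁻⁴
The largest gradient is in the 182–215 m interval — the pycnocline.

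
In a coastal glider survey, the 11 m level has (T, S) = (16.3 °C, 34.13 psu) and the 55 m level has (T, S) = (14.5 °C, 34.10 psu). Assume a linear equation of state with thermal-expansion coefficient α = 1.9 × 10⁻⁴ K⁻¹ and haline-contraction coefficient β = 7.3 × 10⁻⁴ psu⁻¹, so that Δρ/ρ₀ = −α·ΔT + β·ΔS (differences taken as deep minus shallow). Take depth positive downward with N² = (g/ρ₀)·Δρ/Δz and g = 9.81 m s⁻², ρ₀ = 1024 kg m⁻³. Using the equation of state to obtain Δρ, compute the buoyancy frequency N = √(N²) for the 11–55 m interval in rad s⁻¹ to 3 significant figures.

8.45 × 10⁻³ rad s⁻¹

ΔT = -1.8 K, ΔS = -0.03 psu (deep − shallow).
Δρ/ρ₀ = −αΔT + βΔS = 3.42 × 10⁻⁴ − 2.19 × 10⁻⁵ = 3.201 × 10⁻⁴, so Δρ ≈ 0.3278 kg m⁻³.
N² = (g/ρ₀)·Δρ/Δz = g·(Δρ/ρ₀)/Δz = 9.81 × 3.201 × 10⁻⁴ / 44 = 7.1368 × 10⁻⁵ s⁻².
N = √(7.1368 × 10⁻⁵) = 8.4480 × 10⁻³ rad s⁻¹ ≈ 8.45 × 10⁻³ rad s⁻¹.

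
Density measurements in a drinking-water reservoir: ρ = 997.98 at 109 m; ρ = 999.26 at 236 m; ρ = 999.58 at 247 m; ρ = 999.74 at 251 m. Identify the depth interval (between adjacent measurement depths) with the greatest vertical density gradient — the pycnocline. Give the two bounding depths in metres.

Compute the density gradient over each adjacent pair:
  109–236 m: Δρ/Δz = 1.28/127 = 0.010 kg m⁻⁴
  236–247 m: Δρ/Δz = 0.32/11 = 0.029 kg m⁻⁴
  247–251 m: Δρ/Δz = 0.16/4 = 0.040 kg m⁻⁴
The largest gradient is in the 247–251 m interval — the pycnocline.

247–251 m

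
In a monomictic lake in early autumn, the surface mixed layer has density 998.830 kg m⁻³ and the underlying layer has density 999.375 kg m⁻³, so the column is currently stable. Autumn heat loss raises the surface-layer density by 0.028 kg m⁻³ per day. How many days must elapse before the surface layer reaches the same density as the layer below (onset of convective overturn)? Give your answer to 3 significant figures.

19.5 days

Density deficit of the surface layer: 999.375 − 998.830 = 0.545 kg m⁻³.
Required change = 0.545 / 0.028 = 19.5 days.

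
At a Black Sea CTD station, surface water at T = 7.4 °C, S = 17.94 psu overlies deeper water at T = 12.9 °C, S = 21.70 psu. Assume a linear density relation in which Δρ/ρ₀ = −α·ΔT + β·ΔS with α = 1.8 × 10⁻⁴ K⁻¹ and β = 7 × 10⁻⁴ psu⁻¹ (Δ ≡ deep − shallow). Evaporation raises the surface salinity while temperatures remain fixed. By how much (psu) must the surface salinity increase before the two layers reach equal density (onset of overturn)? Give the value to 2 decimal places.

Neutral buoyancy requires −α(T_deep − T_surf) + β(S_deep − S_surf′) = 0.
S_surf′ = S_deep − (α/β)·ΔT = 21.70 − (1.8 × 10⁻⁴/7 × 10⁻⁴)·(+5.5) = 20.2857 psu.
Increase required: 20.2857 − 17.94 = 2.3457 psu.

2.35 psu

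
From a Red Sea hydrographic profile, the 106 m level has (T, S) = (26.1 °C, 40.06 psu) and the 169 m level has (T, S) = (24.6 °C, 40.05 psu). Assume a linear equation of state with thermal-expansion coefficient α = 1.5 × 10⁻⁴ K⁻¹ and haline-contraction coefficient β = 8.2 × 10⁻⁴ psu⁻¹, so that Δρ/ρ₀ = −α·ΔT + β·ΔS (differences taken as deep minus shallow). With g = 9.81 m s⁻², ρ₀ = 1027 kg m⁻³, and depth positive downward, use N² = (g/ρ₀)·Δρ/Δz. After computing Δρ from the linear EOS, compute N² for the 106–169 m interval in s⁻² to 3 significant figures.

3.38 × 10⁻⁵ s⁻²

ΔT = -1.5 K, ΔS = -0.01 psu (deep − shallow).
Δρ/ρ₀ = −αΔT + βΔS = 2.25 × 10⁻⁴ − 8.20 × 10⁻⁶ = 2.168 × 10⁻⁴, so Δρ ≈ 0.2227 kg m⁻³.
N² = (g/ρ₀)·Δρ/Δz = g·(Δρ/ρ₀)/Δz = 9.81 × 2.168 × 10⁻⁴ / 63 = 3.3759 × 10⁻⁵ s⁻² ≈ 3.38 × 10⁻⁵ s⁻².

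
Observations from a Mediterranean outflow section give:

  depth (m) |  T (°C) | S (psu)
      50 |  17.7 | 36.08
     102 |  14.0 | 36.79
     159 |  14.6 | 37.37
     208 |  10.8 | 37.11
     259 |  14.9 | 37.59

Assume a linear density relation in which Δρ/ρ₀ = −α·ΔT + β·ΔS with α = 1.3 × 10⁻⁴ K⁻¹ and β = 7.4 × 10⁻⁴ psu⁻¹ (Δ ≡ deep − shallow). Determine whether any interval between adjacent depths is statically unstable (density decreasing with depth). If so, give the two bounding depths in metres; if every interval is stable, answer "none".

Evaluate Δρ/ρ₀ = −αΔT + βΔS across each adjacent pair:
  50–102 m: −αΔT+βΔS = −(1.3 × 10⁻⁴)(-3.7)+(7.4 × 10⁻⁴)(+0.71) = 1.0 × 10⁻³ → stable
  102–159 m: −αΔT+βΔS = −(1.3 × 10⁻⁴)(+0.6)+(7.4 × 10⁻⁴)(+0.58) = 3.5 × 10⁻⁴ → stable
  159–208 m: −αΔT+βΔS = −(1.3 × 10⁻⁴)(-3.8)+(7.4 × 10⁻⁴)(-0.26) = 3.0 × 10⁻⁴ → stable
  208–259 m: −αΔT+βΔS = −(1.3 × 10⁻⁴)(+4.1)+(7.4 × 10⁻⁴)(+0.48) = -1.8 × 10⁻⁴ → UNSTABLE
The 208–259 m interval has Δρ < 0: lighter water underlies denser water.

208–259 m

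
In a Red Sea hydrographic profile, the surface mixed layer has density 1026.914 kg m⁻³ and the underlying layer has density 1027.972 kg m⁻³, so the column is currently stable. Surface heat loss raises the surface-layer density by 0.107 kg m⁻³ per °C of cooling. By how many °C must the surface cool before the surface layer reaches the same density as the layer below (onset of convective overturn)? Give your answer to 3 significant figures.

9.89 °C

Density deficit of the surface layer: 1027.972 − 1026.914 = 1.058 kg m⁻³.
Required change = 1.058 / 0.107 = 9.89 °C.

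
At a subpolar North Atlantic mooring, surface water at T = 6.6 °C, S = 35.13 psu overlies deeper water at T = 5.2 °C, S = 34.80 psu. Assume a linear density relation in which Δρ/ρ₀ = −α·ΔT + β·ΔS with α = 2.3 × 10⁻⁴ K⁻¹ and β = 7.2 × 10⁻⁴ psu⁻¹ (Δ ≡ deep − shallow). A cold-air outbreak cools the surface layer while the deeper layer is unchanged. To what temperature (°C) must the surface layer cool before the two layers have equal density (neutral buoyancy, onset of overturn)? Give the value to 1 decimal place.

Neutral buoyancy requires Δρ = 0, i.e. −α(T_deep − T_surf′) + β(S_deep − S_surf) = 0.
T_surf′ = T_deep − (β/α)·ΔS = 5.2 − (7.2 × 10⁻⁴/2.3 × 10⁻⁴)·(-0.33) = 6.233 °C.
Cooling required: 6.6 − (6.233) = 0.367 °C.

6.2 °C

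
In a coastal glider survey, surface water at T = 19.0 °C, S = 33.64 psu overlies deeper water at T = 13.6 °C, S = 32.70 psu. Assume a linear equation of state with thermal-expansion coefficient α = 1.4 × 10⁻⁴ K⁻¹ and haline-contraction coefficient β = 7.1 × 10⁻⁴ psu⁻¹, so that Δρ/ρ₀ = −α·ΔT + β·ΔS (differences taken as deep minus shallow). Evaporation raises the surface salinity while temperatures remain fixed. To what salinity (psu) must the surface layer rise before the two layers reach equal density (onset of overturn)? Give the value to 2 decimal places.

Neutral buoyancy requires −α(T_deep − T_surf) + β(S_deep − S_surf′) = 0.
S_surf′ = S_deep − (α/β)·ΔT = 32.70 − (1.4 × 10⁻⁴/7.1 × 10⁻⁴)·(-5.4) = 33.7648 psu.
Increase required: 33.7648 − 33.64 = 0.1248 psu.

33.76 psu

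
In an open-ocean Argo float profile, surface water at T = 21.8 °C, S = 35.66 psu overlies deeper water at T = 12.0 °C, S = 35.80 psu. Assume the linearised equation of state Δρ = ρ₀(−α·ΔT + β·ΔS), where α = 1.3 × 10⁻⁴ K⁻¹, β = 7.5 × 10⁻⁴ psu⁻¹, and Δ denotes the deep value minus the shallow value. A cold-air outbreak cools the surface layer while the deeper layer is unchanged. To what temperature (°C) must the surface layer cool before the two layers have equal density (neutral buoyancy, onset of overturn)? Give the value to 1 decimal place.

Neutral buoyancy requires Δρ = 0, i.e. −α(T_deep − T_surf′) + β(S_deep − S_surf) = 0.
T_surf′ = T_deep − (β/α)·ΔS = 12.0 − (7.5 × 10⁻⁴/1.3 × 10⁻⁴)·(+0.14) = 11.192 °C.
Cooling required: 21.8 − (11.192) = 10.608 °C.

11.2 °C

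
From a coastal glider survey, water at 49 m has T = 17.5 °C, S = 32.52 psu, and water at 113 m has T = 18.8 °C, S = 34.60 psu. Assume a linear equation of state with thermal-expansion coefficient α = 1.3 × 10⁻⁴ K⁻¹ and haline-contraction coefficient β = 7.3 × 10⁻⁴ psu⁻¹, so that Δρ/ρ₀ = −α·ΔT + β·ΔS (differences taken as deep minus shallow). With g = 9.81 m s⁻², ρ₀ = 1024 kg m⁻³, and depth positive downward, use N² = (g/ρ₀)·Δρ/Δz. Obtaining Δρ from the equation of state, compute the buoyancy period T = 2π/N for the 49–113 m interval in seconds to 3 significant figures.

ΔT = +1.3 K, ΔS = +2.08 psu (deep − shallow).
Δρ/ρ₀ = −αΔT + βΔS = -1.69 × 10⁻⁴ + 1.5184 × 10⁻³ = 1.3494 × 10⁻³, so Δρ ≈ 1.382 kg m⁻³.
N² = (g/ρ₀)·Δρ/Δz = g·(Δρ/ρ₀)/Δz = 9.81 × 1.3494 × 10⁻³ / 64 = 2.0684 × 10⁻⁴ s⁻².
N = √(2.0684 × 10⁻⁴) = 0.014382 rad s⁻¹ → T = 2π/N = 436.88 s ≈ 437 s.

437 s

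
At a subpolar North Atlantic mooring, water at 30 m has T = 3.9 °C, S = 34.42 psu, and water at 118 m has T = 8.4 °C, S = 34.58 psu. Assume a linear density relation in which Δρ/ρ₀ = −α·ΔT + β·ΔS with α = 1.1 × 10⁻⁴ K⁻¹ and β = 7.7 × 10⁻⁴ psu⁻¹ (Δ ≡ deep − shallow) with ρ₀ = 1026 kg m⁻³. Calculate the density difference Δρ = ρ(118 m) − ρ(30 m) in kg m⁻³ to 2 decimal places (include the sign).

ΔT = +4.5 K, ΔS = +0.16 psu (deep − shallow).
Δρ/ρ₀ = −(1.1 × 10⁻⁴)(+4.5) + (7.7 × 10⁻⁴)(+0.16) = -3.718 × 10⁻⁴.
Δρ = 1026 × (-3.718 × 10⁻⁴) = -0.38 kg m⁻³.
Negative Δρ: lighter below, statically unstable.

-0.38 kg m⁻³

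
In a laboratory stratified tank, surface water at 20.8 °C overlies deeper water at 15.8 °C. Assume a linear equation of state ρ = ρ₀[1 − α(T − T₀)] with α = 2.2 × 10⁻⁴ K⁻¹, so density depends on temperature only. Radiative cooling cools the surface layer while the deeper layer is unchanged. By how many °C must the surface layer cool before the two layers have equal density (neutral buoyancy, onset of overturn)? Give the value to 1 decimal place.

5.0 °C

With temperature the only control, equal density requires T_surf′ = T_deep.
T_surf′ = 15.8 °C.
Cooling required: 20.8 − 15.8 = 5.0 °C.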